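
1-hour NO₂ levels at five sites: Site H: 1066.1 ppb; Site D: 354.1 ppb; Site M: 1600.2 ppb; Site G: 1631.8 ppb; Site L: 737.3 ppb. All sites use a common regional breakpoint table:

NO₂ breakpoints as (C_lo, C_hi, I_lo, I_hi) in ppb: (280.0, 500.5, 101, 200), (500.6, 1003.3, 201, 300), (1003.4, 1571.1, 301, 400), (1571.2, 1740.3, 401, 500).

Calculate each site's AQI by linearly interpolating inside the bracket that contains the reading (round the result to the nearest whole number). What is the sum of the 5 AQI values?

1548

Site H: row 1003.4–1571.1 (AQI 301–400). (400−301)·(1066.1−1003.4)/(1571.1−1003.4) + 301 = 99·62.7/567.7 + 301 ≈ 311.93 → 312.
Site D: 354.1 ∈ [280.0, 500.5] ↔ index [101, 200].
101 + (354.1−280.0)·(200−101)/(500.5−280.0) = 101 + 74.1·99/220.5 ≈ 134.27, so AQI = 134.
Site M: 1600.2 ∈ [1571.2, 1740.3] ↔ index [401, 500].
401 + (1600.2−1571.2)·(500−401)/(1740.3−1571.2) = 401 + 29.0·99/169.1 ≈ 417.98, so AQI = 418.
Site G 1631.8: bracket 1571.2–1740.3 → index 401–500; slope 99/169.1, offset 60.6.
AQI = 401 + 99/169.1·60.6 ≈ 436.48 ⇒ 436.
Site L 737.3: bracket 500.6–1003.3 → index 201–300; slope 99/502.7, offset 236.7.
AQI = 201 + 99/502.7·236.7 ≈ 247.61 ⇒ 248.
AQIs: Site H=312, Site D=134, Site M=418, Site G=436, Site L=248. Sum = 312 + 134 + 418 + 436 + 248 = 1548.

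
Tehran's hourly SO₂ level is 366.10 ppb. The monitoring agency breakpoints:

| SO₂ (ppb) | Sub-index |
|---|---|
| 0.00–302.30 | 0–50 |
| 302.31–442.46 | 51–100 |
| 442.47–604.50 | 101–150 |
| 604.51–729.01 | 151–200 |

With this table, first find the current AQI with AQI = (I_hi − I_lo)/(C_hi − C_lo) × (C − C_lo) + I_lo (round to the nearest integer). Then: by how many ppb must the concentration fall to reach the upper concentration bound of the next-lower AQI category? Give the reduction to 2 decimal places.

63.80

SO₂: row 302.31–442.46 (AQI 51–100). (100−51)·(366.10−302.31)/(442.46−302.31) + 51 = 49·63.79/140.15 + 51 ≈ 73.30 → 73.
Current AQI 73 is in the Moderate range (51–100). The next-lower category tops out at AQI 50, whose upper concentration bound is 302.30 ppb.
Reduction needed = 366.10 − 302.30 = 63.80 ppb.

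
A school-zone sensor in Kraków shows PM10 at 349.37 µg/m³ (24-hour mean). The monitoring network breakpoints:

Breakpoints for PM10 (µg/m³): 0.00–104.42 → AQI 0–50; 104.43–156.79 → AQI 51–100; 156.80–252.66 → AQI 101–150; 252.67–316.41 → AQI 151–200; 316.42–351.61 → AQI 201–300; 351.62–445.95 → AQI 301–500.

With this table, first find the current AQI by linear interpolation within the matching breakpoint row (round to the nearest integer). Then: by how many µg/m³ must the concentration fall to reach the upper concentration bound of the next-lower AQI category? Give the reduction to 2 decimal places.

32.96

PM10: 349.37 lies in 316.42–351.61, so I_lo=201, I_hi=300, C_lo=316.42, C_hi=351.61.
(300−201)/(351.61−316.42) × (349.37−316.42) + 201 = 99/35.19 × 32.95 + 201 ≈ 293.70 → 294.
Current AQI 294 is in the Very Unhealthy range (201–300). The next-lower category tops out at AQI 200, whose upper concentration bound is 316.41 µg/m³.
Reduction needed = 349.37 − 316.41 = 32.96 µg/m³.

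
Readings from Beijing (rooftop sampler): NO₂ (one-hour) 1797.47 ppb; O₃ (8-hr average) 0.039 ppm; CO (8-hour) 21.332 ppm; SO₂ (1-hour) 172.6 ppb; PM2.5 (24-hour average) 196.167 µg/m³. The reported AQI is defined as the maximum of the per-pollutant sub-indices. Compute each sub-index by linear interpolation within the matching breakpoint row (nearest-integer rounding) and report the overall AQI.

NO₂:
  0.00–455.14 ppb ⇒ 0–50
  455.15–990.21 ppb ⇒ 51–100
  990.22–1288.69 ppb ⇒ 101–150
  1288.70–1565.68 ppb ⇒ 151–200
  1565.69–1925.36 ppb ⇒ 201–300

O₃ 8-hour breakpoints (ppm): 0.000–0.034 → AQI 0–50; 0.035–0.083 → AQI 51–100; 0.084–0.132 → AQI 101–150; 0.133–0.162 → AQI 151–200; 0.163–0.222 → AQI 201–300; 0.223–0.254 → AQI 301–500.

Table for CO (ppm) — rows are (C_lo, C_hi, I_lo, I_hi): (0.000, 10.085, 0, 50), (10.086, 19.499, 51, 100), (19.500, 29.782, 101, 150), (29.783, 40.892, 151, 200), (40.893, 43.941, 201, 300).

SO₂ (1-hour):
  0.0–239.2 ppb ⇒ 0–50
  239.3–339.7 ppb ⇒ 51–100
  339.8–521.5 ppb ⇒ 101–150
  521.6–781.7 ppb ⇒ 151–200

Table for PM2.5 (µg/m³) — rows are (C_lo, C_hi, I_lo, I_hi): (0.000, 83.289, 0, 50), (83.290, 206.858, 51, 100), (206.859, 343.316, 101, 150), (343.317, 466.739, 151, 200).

NO₂: 1797.47 lies in 1565.69–1925.36, so I_lo=201, I_hi=300, C_lo=1565.69, C_hi=1925.36.
(300−201)/(1925.36−1565.69) × (1797.47−1565.69) + 201 = 99/359.67 × 231.78 + 201 ≈ 264.80 → 265.
O₃ 0.039: bracket 0.035–0.083 → index 51–100; slope 49/0.048, offset 0.004.
AQI = 51 + 49/0.048·0.004 ≈ 55.08 ⇒ 55.
CO: row 19.500–29.782 (AQI 101–150). (150−101)·(21.332−19.500)/(29.782−19.500) + 101 = 49·1.832/10.282 + 101 ≈ 109.73 → 110.
SO₂: 172.6 ∈ [0.0, 239.2] ↔ index [0, 50].
0 + (172.6−0.0)·(50−0)/(239.2−0.0) = 0 + 172.6·50/239.2 ≈ 36.08, so AQI = 36.
PM2.5: row 83.290–206.858 (AQI 51–100). (100−51)·(196.167−83.290)/(206.858−83.290) + 51 = 49·112.877/123.568 + 51 ≈ 95.76 → 96.
Sub-indices: NO₂→265, O₃→55, CO→110, SO₂→36, PM2.5→96. Overall AQI = max = 265; dominant pollutant is NO₂.
AQI 265: Very Unhealthy.

265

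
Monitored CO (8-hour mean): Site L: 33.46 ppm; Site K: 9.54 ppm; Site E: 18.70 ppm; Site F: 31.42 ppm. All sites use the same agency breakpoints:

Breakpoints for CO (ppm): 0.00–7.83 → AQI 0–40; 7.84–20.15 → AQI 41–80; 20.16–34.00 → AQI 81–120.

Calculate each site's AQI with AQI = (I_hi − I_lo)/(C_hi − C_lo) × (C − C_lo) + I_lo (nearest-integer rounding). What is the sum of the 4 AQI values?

352

Site L 33.46: bracket 20.16–34.00 → index 81–120; slope 39/13.84, offset 13.30.
AQI = 81 + 39/13.84·13.30 ≈ 118.48 ⇒ 118.
Site K: 9.54 lies in 7.84–20.15, so I_lo=41, I_hi=80, C_lo=7.84, C_hi=20.15.
(80−41)/(20.15−7.84) × (9.54−7.84) + 41 = 39/12.31 × 1.70 + 41 ≈ 46.39 → 46.
Site E: 18.70 ∈ [7.84, 20.15] ↔ index [41, 80].
41 + (18.70−7.84)·(80−41)/(20.15−7.84) = 41 + 10.86·39/12.31 ≈ 75.41, so AQI = 75.
Site F: 31.42 lies in 20.16–34.00, so I_lo=81, I_hi=120, C_lo=20.16, C_hi=34.00.
(120−81)/(34.00−20.16) × (31.42−20.16) + 81 = 39/13.84 × 11.26 + 81 ≈ 112.73 → 113.
AQIs: Site L=118, Site K=46, Site E=75, Site F=113. Sum = 118 + 46 + 75 + 113 = 352.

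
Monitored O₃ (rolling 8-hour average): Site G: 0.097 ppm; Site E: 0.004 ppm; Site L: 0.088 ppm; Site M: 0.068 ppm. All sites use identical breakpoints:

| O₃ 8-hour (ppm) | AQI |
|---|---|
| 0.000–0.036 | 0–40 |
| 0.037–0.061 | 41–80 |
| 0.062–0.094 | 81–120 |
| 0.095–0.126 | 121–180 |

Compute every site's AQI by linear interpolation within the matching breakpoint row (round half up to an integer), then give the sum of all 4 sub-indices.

330

Site G 0.097: bracket 0.095–0.126 → index 121–180; slope 59/0.031, offset 0.002.
AQI = 121 + 59/0.031·0.002 ≈ 124.81 ⇒ 125.
Site E: row 0.000–0.036 (AQI 0–40). (40−0)·(0.004−0.000)/(0.036−0.000) + 0 = 40·0.004/0.036 + 0 ≈ 4.44 → 4.
Site L: 0.088 ∈ [0.062, 0.094] ↔ index [81, 120].
81 + (0.088−0.062)·(120−81)/(0.094−0.062) = 81 + 0.026·39/0.032 ≈ 112.69, so AQI = 113.
Site M: 0.068 ∈ [0.062, 0.094] ↔ index [81, 120].
81 + (0.068−0.062)·(120−81)/(0.094−0.062) = 81 + 0.006·39/0.032 ≈ 88.31, so AQI = 88.
AQIs: Site G=125, Site E=4, Site L=113, Site M=88. Sum = 125 + 4 + 113 + 88 = 330.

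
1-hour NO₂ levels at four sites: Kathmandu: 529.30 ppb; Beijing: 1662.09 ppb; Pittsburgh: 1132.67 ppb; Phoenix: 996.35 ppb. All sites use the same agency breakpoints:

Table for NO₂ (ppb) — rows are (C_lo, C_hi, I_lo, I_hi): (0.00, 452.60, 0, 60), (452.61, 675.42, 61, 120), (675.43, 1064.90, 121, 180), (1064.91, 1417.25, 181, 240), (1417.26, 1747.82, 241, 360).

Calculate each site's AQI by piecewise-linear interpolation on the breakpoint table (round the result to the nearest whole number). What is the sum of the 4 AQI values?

772

Kathmandu: 529.30 ∈ [452.61, 675.42] ↔ index [61, 120].
61 + (529.30−452.61)·(120−61)/(675.42−452.61) = 61 + 76.69·59/222.81 ≈ 81.31, so AQI = 81.
Beijing: row 1417.26–1747.82 (AQI 241–360). (360−241)·(1662.09−1417.26)/(1747.82−1417.26) + 241 = 119·244.83/330.56 + 241 ≈ 329.14 → 329.
Pittsburgh: 1132.67 lies in 1064.91–1417.25, so I_lo=181, I_hi=240, C_lo=1064.91, C_hi=1417.25.
(240−181)/(1417.25−1064.91) × (1132.67−1064.91) + 181 = 59/352.34 × 67.76 + 181 ≈ 192.35 → 192.
Phoenix: 996.35 lies in 675.43–1064.90, so I_lo=121, I_hi=180, C_lo=675.43, C_hi=1064.90.
(180−121)/(1064.90−675.43) × (996.35−675.43) + 121 = 59/389.47 × 320.92 + 121 ≈ 169.62 → 170.
AQIs: Kathmandu=81, Beijing=329, Pittsburgh=192, Phoenix=170. Sum = 81 + 329 + 192 + 170 = 772.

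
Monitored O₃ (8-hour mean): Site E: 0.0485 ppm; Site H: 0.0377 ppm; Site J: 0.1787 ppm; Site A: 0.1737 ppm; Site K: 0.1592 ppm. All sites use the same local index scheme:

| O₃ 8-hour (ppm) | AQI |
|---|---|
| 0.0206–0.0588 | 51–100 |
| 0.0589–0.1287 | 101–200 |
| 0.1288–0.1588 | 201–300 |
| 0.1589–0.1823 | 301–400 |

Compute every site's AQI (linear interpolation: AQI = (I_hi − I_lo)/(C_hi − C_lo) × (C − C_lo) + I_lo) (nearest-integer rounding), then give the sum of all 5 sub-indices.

Site E: 0.0485 lies in 0.0206–0.0588, so I_lo=51, I_hi=100, C_lo=0.0206, C_hi=0.0588.
(100−51)/(0.0588−0.0206) × (0.0485−0.0206) + 51 = 49/0.0382 × 0.0279 + 51 ≈ 86.79 → 87.
Site H: row 0.0206–0.0588 (AQI 51–100). (100−51)·(0.0377−0.0206)/(0.0588−0.0206) + 51 = 49·0.0171/0.0382 + 51 ≈ 72.93 → 73.
Site J 0.1787: bracket 0.1589–0.1823 → index 301–400; slope 99/0.0234, offset 0.0198.
AQI = 301 + 99/0.0234·0.0198 ≈ 384.77 ⇒ 385.
Site A: 0.1737 lies in 0.1589–0.1823, so I_lo=301, I_hi=400, C_lo=0.1589, C_hi=0.1823.
(400−301)/(0.1823−0.1589) × (0.1737−0.1589) + 301 = 99/0.0234 × 0.0148 + 301 ≈ 363.62 → 364.
Site K 0.1592: bracket 0.1589–0.1823 → index 301–400; slope 99/0.0234, offset 0.0003.
AQI = 301 + 99/0.0234·0.0003 ≈ 302.27 ⇒ 302.
AQIs: Site E=87, Site H=73, Site J=385, Site A=364, Site K=302. Sum = 87 + 73 + 385 + 364 + 302 = 1211.

1211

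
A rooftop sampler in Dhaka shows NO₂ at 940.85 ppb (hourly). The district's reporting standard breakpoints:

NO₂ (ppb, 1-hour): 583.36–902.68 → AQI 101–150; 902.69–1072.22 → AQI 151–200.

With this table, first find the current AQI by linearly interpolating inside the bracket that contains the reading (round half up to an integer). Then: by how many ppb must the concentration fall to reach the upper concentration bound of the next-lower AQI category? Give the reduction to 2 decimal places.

NO₂ 940.85: bracket 902.69–1072.22 → index 151–200; slope 49/169.53, offset 38.16.
AQI = 151 + 49/169.53·38.16 ≈ 162.03 ⇒ 162.
Current AQI 162 is in the Unhealthy range (151–200). The next-lower category tops out at AQI 150, whose upper concentration bound is 902.68 ppb.
Reduction needed = 940.85 − 902.68 = 38.17 ppb.

38.17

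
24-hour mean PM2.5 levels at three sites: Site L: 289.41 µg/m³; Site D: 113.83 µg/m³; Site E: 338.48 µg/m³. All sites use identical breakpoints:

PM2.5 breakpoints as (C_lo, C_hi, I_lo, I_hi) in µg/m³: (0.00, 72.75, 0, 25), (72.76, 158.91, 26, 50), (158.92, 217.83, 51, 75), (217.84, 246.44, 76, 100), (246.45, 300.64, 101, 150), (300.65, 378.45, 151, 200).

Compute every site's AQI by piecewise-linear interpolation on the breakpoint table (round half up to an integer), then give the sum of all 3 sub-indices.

352

Site L: row 246.45–300.64 (AQI 101–150). (150−101)·(289.41−246.45)/(300.64−246.45) + 101 = 49·42.96/54.19 + 101 ≈ 139.85 → 140.
Site D 113.83: bracket 72.76–158.91 → index 26–50; slope 24/86.15, offset 41.07.
AQI = 26 + 24/86.15·41.07 ≈ 37.44 ⇒ 37.
Site E 338.48: bracket 300.65–378.45 → index 151–200; slope 49/77.80, offset 37.83.
AQI = 151 + 49/77.80·37.83 ≈ 174.83 ⇒ 175.
AQIs: Site L=140, Site D=37, Site E=175. Sum = 140 + 37 + 175 = 352.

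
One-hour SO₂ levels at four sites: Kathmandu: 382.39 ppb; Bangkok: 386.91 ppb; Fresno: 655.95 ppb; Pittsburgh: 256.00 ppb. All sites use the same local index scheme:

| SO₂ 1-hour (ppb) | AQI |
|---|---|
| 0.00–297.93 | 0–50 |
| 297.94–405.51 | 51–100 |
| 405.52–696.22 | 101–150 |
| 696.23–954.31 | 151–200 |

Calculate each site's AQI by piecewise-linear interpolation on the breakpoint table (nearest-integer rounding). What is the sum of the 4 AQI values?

Kathmandu: 382.39 ∈ [297.94, 405.51] ↔ index [51, 100].
51 + (382.39−297.94)·(100−51)/(405.51−297.94) = 51 + 84.45·49/107.57 ≈ 89.47, so AQI = 89.
Bangkok: row 297.94–405.51 (AQI 51–100). (100−51)·(386.91−297.94)/(405.51−297.94) + 51 = 49·88.97/107.57 + 51 ≈ 91.53 → 92.
Fresno: row 405.52–696.22 (AQI 101–150). (150−101)·(655.95−405.52)/(696.22−405.52) + 101 = 49·250.43/290.70 + 101 ≈ 143.21 → 143.
Pittsburgh: 256.00 lies in 0.00–297.93, so I_lo=0, I_hi=50, C_lo=0.00, C_hi=297.93.
(50−0)/(297.93−0.00) × (256.00−0.00) + 0 = 50/297.93 × 256.00 + 0 ≈ 42.96 → 43.
AQIs: Kathmandu=89, Bangkok=92, Fresno=143, Pittsburgh=43. Sum = 89 + 92 + 143 + 43 = 367.

367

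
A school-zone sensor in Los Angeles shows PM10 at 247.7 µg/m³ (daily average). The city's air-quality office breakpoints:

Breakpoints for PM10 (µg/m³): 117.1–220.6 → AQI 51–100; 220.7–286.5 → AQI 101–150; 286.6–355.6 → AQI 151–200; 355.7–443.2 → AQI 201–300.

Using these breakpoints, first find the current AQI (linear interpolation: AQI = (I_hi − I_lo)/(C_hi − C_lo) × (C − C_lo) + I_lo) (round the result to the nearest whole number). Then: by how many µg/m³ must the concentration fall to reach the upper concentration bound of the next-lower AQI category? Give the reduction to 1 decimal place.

27.1

PM10: row 220.7–286.5 (AQI 101–150). (150−101)·(247.7−220.7)/(286.5−220.7) + 101 = 49·27.0/65.8 + 101 ≈ 121.11 → 121.
Current AQI 121 is in the Unhealthy for Sensitive Groups range (101–150). The next-lower category tops out at AQI 100, whose upper concentration bound is 220.6 µg/m³.
Reduction needed = 247.7 − 220.6 = 27.1 µg/m³.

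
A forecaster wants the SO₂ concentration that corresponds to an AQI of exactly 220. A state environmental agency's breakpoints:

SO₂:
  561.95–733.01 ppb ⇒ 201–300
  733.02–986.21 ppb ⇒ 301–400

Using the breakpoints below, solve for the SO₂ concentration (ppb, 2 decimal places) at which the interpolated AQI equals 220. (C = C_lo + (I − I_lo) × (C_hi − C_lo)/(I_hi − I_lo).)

594.78

AQI 220 lies in the 201–300 band, which corresponds to 561.95–733.01 ppb.
C = 561.95 + (220−201)×(733.01−561.95)/(300−201) = 561.95 + 19×171.06/99 ≈ 594.7797 ppb → 594.78 ppb to 2 dp.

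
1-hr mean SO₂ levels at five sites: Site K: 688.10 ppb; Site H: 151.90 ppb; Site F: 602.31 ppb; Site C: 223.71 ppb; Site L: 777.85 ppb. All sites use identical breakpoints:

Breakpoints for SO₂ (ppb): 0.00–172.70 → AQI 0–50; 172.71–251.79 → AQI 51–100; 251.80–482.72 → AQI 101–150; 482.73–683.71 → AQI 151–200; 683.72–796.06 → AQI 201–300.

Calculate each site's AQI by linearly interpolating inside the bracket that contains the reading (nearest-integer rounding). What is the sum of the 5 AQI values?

796

Site K: row 683.72–796.06 (AQI 201–300). (300−201)·(688.10−683.72)/(796.06−683.72) + 201 = 99·4.38/112.34 + 201 ≈ 204.86 → 205.
Site H: row 0.00–172.70 (AQI 0–50). (50−0)·(151.90−0.00)/(172.70−0.00) + 0 = 50·151.90/172.70 + 0 ≈ 43.98 → 44.
Site F: row 482.73–683.71 (AQI 151–200). (200−151)·(602.31−482.73)/(683.71−482.73) + 151 = 49·119.58/200.98 + 151 ≈ 180.15 → 180.
Site C: 223.71 lies in 172.71–251.79, so I_lo=51, I_hi=100, C_lo=172.71, C_hi=251.79.
(100−51)/(251.79−172.71) × (223.71−172.71) + 51 = 49/79.08 × 51.00 + 51 ≈ 82.60 → 83.
Site L: 777.85 lies in 683.72–796.06, so I_lo=201, I_hi=300, C_lo=683.72, C_hi=796.06.
(300−201)/(796.06−683.72) × (777.85−683.72) + 201 = 99/112.34 × 94.13 + 201 ≈ 283.95 → 284.
AQIs: Site K=205, Site H=44, Site F=180, Site C=83, Site L=284. Sum = 205 + 44 + 180 + 83 + 284 = 796.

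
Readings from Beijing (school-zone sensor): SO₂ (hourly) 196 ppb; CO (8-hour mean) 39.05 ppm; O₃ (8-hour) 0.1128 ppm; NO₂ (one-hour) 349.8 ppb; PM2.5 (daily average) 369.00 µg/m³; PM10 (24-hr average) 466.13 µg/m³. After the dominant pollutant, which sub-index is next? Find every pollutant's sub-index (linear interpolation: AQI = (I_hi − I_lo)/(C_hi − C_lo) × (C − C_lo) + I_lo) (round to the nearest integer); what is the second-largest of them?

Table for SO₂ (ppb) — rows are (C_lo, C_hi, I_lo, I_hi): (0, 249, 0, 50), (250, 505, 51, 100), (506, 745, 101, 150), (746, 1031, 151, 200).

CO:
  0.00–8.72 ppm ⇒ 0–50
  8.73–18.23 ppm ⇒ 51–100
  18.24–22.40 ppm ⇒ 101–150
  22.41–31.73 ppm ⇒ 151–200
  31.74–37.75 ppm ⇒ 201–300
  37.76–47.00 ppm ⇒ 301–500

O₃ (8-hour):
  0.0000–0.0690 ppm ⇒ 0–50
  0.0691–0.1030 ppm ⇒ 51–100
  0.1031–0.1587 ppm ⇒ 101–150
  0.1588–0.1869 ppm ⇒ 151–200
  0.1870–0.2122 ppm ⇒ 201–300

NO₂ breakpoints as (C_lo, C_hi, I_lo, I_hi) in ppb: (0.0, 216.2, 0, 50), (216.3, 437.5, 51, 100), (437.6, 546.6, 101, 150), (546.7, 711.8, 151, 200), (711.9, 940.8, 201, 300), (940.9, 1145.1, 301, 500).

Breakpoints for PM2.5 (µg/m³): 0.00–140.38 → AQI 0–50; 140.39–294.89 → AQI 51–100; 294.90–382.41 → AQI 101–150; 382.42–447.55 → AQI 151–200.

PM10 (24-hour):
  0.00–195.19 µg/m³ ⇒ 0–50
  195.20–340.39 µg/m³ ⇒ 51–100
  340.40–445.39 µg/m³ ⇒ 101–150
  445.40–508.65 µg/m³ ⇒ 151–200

SO₂: 196 lies in 0–249, so I_lo=0, I_hi=50, C_lo=0, C_hi=249.
(50−0)/(249−0) × (196−0) + 0 = 50/249 × 196 + 0 ≈ 39.36 → 39.
CO 39.05: bracket 37.76–47.00 → index 301–500; slope 199/9.24, offset 1.29.
AQI = 301 + 199/9.24·1.29 ≈ 328.78 ⇒ 329.
O₃: 0.1128 lies in 0.1031–0.1587, so I_lo=101, I_hi=150, C_lo=0.1031, C_hi=0.1587.
(150−101)/(0.1587−0.1031) × (0.1128−0.1031) + 101 = 49/0.0556 × 0.0097 + 101 ≈ 109.55 → 110.
NO₂ 349.8: bracket 216.3–437.5 → index 51–100; slope 49/221.2, offset 133.5.
AQI = 51 + 49/221.2·133.5 ≈ 80.57 ⇒ 81.
PM2.5 369.00: bracket 294.90–382.41 → index 101–150; slope 49/87.51, offset 74.10.
AQI = 101 + 49/87.51·74.10 ≈ 142.49 ⇒ 142.
PM10 466.13: bracket 445.40–508.65 → index 151–200; slope 49/63.25, offset 20.73.
AQI = 151 + 49/63.25·20.73 ≈ 167.06 ⇒ 167.
Sub-indices: SO₂→39, CO→329, O₃→110, NO₂→81, PM2.5→142, PM10→167. Ranked high→low: 329, 167, 142, 110, 81, 39. Second-highest sub-index = 167.

167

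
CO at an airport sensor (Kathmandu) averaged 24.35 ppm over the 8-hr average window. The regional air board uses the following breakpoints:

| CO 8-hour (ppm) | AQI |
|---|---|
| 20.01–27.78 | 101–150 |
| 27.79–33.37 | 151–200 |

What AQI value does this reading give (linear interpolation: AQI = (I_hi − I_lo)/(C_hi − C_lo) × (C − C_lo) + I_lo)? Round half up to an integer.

128

CO: 24.35 lies in 20.01–27.78, so I_lo=101, I_hi=150, C_lo=20.01, C_hi=27.78.
(150−101)/(27.78−20.01) × (24.35−20.01) + 101 = 49/7.77 × 4.34 + 101 ≈ 128.37 → 128.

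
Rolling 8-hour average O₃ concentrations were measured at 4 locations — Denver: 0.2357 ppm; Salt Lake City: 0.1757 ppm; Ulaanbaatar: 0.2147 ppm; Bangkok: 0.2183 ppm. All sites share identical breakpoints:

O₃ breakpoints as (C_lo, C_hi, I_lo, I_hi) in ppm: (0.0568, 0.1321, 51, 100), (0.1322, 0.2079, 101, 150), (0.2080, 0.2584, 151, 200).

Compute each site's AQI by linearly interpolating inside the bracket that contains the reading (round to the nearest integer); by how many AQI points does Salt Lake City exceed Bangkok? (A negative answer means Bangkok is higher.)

Denver 0.2357: bracket 0.2080–0.2584 → index 151–200; slope 49/0.0504, offset 0.0277.
AQI = 151 + 49/0.0504·0.0277 ≈ 177.93 ⇒ 178.
Salt Lake City: 0.1757 lies in 0.1322–0.2079, so I_lo=101, I_hi=150, C_lo=0.1322, C_hi=0.2079.
(150−101)/(0.2079−0.1322) × (0.1757−0.1322) + 101 = 49/0.0757 × 0.0435 + 101 ≈ 129.16 → 129.
Ulaanbaatar: 0.2147 ∈ [0.2080, 0.2584] ↔ index [151, 200].
151 + (0.2147−0.2080)·(200−151)/(0.2584−0.2080) = 151 + 0.0067·49/0.0504 ≈ 157.51, so AQI = 158.
Bangkok: row 0.2080–0.2584 (AQI 151–200). (200−151)·(0.2183−0.2080)/(0.2584−0.2080) + 151 = 49·0.0103/0.0504 + 151 ≈ 161.01 → 161.
AQIs: Denver=178, Salt Lake City=129, Ulaanbaatar=158, Bangkok=161. Salt Lake City (129) − Bangkok (161) = -32.

-32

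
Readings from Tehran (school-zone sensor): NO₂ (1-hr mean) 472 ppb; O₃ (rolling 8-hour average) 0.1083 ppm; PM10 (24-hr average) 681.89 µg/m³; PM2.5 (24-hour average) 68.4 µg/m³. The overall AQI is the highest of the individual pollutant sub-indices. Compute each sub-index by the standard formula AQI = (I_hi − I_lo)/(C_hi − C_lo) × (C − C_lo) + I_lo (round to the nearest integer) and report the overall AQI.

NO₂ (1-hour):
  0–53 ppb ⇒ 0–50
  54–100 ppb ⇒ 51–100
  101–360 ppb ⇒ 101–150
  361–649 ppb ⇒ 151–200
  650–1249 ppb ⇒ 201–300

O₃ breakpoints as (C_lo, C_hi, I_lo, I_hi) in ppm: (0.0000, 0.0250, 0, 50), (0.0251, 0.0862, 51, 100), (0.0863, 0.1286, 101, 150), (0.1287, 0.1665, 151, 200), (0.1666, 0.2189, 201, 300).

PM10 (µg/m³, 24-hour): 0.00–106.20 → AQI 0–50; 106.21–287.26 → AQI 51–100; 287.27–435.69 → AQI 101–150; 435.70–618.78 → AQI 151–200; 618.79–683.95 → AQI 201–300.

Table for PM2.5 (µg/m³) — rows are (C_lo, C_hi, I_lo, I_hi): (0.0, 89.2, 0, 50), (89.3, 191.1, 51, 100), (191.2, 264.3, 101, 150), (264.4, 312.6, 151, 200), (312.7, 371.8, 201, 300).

297

NO₂: 472 lies in 361–649, so I_lo=151, I_hi=200, C_lo=361, C_hi=649.
(200−151)/(649−361) × (472−361) + 151 = 49/288 × 111 + 151 ≈ 169.89 → 170.
O₃: row 0.0863–0.1286 (AQI 101–150). (150−101)·(0.1083−0.0863)/(0.1286−0.0863) + 101 = 49·0.0220/0.0423 + 101 ≈ 126.48 → 126.
PM10 681.89: bracket 618.79–683.95 → index 201–300; slope 99/65.16, offset 63.10.
AQI = 201 + 99/65.16·63.10 ≈ 296.87 ⇒ 297.
PM2.5: 68.4 lies in 0.0–89.2, so I_lo=0, I_hi=50, C_lo=0.0, C_hi=89.2.
(50−0)/(89.2−0.0) × (68.4−0.0) + 0 = 50/89.2 × 68.4 + 0 ≈ 38.34 → 38.
Sub-indices: NO₂→170, O₃→126, PM10→297, PM2.5→38. Overall AQI = max = 297; dominant pollutant is PM10.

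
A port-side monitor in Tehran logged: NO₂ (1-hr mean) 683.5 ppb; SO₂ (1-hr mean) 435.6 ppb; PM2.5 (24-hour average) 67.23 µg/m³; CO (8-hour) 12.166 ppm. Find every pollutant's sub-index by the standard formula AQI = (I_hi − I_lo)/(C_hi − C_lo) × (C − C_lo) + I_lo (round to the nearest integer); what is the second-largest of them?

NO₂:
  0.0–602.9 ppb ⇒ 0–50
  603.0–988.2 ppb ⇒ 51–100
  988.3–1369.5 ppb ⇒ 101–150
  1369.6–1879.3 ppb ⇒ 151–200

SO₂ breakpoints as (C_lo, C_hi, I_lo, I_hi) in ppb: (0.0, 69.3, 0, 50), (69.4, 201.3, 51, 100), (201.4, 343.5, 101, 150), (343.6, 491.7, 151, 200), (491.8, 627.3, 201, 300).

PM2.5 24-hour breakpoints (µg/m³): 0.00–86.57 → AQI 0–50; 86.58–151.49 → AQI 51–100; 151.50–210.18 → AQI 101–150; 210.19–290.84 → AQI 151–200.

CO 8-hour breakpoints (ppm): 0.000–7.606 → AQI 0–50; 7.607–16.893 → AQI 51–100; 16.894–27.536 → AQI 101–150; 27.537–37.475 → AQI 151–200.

75

NO₂: 683.5 ∈ [603.0, 988.2] ↔ index [51, 100].
51 + (683.5−603.0)·(100−51)/(988.2−603.0) = 51 + 80.5·49/385.2 ≈ 61.24, so AQI = 61.
SO₂: row 343.6–491.7 (AQI 151–200). (200−151)·(435.6−343.6)/(491.7−343.6) + 151 = 49·92.0/148.1 + 151 ≈ 181.44 → 181.
PM2.5: 67.23 lies in 0.00–86.57, so I_lo=0, I_hi=50, C_lo=0.00, C_hi=86.57.
(50−0)/(86.57−0.00) × (67.23−0.00) + 0 = 50/86.57 × 67.23 + 0 ≈ 38.83 → 39.
CO 12.166: bracket 7.607–16.893 → index 51–100; slope 49/9.286, offset 4.559.
AQI = 51 + 49/9.286·4.559 ≈ 75.06 ⇒ 75.
Sub-indices: NO₂→61, SO₂→181, PM2.5→39, CO→75. Ranked high→low: 181, 75, 61, 39. Second-highest sub-index = 75.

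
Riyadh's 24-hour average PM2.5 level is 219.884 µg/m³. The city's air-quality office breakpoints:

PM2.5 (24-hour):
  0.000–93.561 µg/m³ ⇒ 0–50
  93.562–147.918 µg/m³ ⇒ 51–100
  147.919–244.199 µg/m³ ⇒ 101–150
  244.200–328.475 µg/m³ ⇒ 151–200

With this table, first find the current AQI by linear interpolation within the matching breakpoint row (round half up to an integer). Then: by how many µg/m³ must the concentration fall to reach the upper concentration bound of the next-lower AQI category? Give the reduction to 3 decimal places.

PM2.5: row 147.919–244.199 (AQI 101–150). (150−101)·(219.884−147.919)/(244.199−147.919) + 101 = 49·71.965/96.280 + 101 ≈ 137.63 → 138.
Current AQI 138 is in the Unhealthy for Sensitive Groups range (101–150). The next-lower category tops out at AQI 100, whose upper concentration bound is 147.918 µg/m³.
Reduction needed = 219.884 − 147.918 = 71.966 µg/m³.

71.966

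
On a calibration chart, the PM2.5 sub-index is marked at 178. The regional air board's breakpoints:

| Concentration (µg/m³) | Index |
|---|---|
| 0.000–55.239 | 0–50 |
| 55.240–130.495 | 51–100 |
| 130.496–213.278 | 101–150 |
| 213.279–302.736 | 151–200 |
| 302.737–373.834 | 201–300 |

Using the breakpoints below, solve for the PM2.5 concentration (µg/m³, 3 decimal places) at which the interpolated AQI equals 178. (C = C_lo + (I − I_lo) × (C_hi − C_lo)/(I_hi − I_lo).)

AQI 178 lies in the 151–200 band, which corresponds to 213.279–302.736 µg/m³.
C = 213.279 + (178−151)×(302.736−213.279)/(200−151) = 213.279 + 27×89.457/49 ≈ 262.57163 µg/m³ → 262.572 µg/m³ to 3 dp.

262.572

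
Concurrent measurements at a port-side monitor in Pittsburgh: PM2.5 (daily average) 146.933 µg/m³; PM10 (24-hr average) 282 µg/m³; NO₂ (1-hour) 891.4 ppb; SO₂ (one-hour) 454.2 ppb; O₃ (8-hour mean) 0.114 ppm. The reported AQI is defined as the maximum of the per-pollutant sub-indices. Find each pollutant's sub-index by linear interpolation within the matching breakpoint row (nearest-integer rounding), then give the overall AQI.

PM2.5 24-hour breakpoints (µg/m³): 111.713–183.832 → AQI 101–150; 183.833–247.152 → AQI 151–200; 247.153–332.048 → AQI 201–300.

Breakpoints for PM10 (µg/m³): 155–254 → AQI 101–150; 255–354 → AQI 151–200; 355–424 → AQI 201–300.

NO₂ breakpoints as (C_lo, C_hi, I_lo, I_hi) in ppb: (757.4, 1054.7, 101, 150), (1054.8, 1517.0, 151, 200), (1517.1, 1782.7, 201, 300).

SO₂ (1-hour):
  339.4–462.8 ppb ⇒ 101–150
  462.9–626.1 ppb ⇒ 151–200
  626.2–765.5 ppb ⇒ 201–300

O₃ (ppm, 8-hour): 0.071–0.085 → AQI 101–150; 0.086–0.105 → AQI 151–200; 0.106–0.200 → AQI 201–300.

PM2.5 146.933: bracket 111.713–183.832 → index 101–150; slope 49/72.119, offset 35.220.
AQI = 101 + 49/72.119·35.220 ≈ 124.93 ⇒ 125.
PM10: 282 lies in 255–354, so I_lo=151, I_hi=200, C_lo=255, C_hi=354.
(200−151)/(354−255) × (282−255) + 151 = 49/99 × 27 + 151 ≈ 164.36 → 164.
NO₂: row 757.4–1054.7 (AQI 101–150). (150−101)·(891.4−757.4)/(1054.7−757.4) + 101 = 49·134.0/297.3 + 101 ≈ 123.09 → 123.
SO₂: 454.2 lies in 339.4–462.8, so I_lo=101, I_hi=150, C_lo=339.4, C_hi=462.8.
(150−101)/(462.8−339.4) × (454.2−339.4) + 101 = 49/123.4 × 114.8 + 101 ≈ 146.59 → 147.
O₃: 0.114 lies in 0.106–0.200, so I_lo=201, I_hi=300, C_lo=0.106, C_hi=0.200.
(300−201)/(0.200−0.106) × (0.114−0.106) + 201 = 99/0.094 × 0.008 + 201 ≈ 209.43 → 209.
Sub-indices: PM2.5→125, PM10→164, NO₂→123, SO₂→147, O₃→209. Overall AQI = max = 209; dominant pollutant is O₃.
AQI 209: Very Unhealthy.

209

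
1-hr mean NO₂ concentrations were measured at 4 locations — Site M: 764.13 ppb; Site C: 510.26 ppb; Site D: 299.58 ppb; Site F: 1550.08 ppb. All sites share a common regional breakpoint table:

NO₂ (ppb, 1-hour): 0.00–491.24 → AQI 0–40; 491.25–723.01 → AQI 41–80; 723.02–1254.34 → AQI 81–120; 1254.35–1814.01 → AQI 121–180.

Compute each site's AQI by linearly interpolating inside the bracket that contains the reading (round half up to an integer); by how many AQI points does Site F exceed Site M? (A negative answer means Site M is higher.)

Site M: 764.13 lies in 723.02–1254.34, so I_lo=81, I_hi=120, C_lo=723.02, C_hi=1254.34.
(120−81)/(1254.34−723.02) × (764.13−723.02) + 81 = 39/531.32 × 41.11 + 81 ≈ 84.02 → 84.
Site C: 510.26 ∈ [491.25, 723.01] ↔ index [41, 80].
41 + (510.26−491.25)·(80−41)/(723.01−491.25) = 41 + 19.01·39/231.76 ≈ 44.20, so AQI = 44.
Site D 299.58: bracket 0.00–491.24 → index 0–40; slope 40/491.24, offset 299.58.
AQI = 0 + 40/491.24·299.58 ≈ 24.39 ⇒ 24.
Site F 1550.08: bracket 1254.35–1814.01 → index 121–180; slope 59/559.66, offset 295.73.
AQI = 121 + 59/559.66·295.73 ≈ 152.18 ⇒ 152.
AQIs: Site M=84, Site C=44, Site D=24, Site F=152. Site F (152) − Site M (84) = 68.

68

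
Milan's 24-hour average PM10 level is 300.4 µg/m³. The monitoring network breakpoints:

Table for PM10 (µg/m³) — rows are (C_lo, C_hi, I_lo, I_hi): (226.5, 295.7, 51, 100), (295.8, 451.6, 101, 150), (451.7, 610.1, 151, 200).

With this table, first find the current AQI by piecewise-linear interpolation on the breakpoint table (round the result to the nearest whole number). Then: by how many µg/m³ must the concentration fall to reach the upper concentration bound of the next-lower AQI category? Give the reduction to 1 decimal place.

PM10: 300.4 lies in 295.8–451.6, so I_lo=101, I_hi=150, C_lo=295.8, C_hi=451.6.
(150−101)/(451.6−295.8) × (300.4−295.8) + 101 = 49/155.8 × 4.6 + 101 ≈ 102.45 → 102.
Current AQI 102 is in the Unhealthy for Sensitive Groups range (101–150). The next-lower category tops out at AQI 100, whose upper concentration bound is 295.7 µg/m³.
Reduction needed = 300.4 − 295.7 = 4.7 µg/m³.

4.7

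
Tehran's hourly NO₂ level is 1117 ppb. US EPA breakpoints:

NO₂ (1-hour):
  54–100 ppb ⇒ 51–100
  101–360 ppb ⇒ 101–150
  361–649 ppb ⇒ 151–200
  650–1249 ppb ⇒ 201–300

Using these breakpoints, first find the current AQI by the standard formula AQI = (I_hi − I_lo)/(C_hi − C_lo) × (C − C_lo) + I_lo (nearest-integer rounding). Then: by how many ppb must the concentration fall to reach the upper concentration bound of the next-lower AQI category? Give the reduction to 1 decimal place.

NO₂: 1117 ∈ [650, 1249] ↔ index [201, 300].
201 + (1117−650)·(300−201)/(1249−650) = 201 + 467·99/599 ≈ 278.18, so AQI = 278.
Current AQI 278 is in the Very Unhealthy range (201–300). The next-lower category tops out at AQI 200, whose upper concentration bound is 649 ppb.
Reduction needed = 1117 − 649 = 468.0 ppb.

468.0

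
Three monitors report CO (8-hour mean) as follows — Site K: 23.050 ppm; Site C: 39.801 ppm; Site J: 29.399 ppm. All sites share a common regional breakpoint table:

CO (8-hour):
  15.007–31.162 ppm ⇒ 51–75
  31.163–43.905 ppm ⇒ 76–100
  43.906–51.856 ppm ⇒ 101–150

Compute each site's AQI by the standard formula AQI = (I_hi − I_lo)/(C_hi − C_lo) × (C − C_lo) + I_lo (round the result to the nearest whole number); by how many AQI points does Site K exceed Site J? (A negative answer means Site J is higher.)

Site K: 23.050 lies in 15.007–31.162, so I_lo=51, I_hi=75, C_lo=15.007, C_hi=31.162.
(75−51)/(31.162−15.007) × (23.050−15.007) + 51 = 24/16.155 × 8.043 + 51 ≈ 62.95 → 63.
Site C: 39.801 ∈ [31.163, 43.905] ↔ index [76, 100].
76 + (39.801−31.163)·(100−76)/(43.905−31.163) = 76 + 8.638·24/12.742 ≈ 92.27, so AQI = 92.
Site J: 29.399 lies in 15.007–31.162, so I_lo=51, I_hi=75, C_lo=15.007, C_hi=31.162.
(75−51)/(31.162−15.007) × (29.399−15.007) + 51 = 24/16.155 × 14.392 + 51 ≈ 72.38 → 72.
AQIs: Site K=63, Site C=92, Site J=72. Site K (63) − Site J (72) = -9.

-9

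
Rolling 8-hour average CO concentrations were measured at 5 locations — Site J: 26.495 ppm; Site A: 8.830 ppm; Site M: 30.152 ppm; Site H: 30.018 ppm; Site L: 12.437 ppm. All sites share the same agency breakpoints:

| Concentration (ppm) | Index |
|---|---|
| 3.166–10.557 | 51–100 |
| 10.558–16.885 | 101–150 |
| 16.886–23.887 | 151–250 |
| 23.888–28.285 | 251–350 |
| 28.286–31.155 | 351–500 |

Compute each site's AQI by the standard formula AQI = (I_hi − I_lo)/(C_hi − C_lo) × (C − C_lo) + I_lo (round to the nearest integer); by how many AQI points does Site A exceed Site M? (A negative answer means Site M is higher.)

-359

Site J 26.495: bracket 23.888–28.285 → index 251–350; slope 99/4.397, offset 2.607.
AQI = 251 + 99/4.397·2.607 ≈ 309.70 ⇒ 310.
Site A: 8.830 lies in 3.166–10.557, so I_lo=51, I_hi=100, C_lo=3.166, C_hi=10.557.
(100−51)/(10.557−3.166) × (8.830−3.166) + 51 = 49/7.391 × 5.664 + 51 ≈ 88.55 → 89.
Site M: 30.152 ∈ [28.286, 31.155] ↔ index [351, 500].
351 + (30.152−28.286)·(500−351)/(31.155−28.286) = 351 + 1.866·149/2.869 ≈ 447.91, so AQI = 448.
Site H: 30.018 lies in 28.286–31.155, so I_lo=351, I_hi=500, C_lo=28.286, C_hi=31.155.
(500−351)/(31.155−28.286) × (30.018−28.286) + 351 = 149/2.869 × 1.732 + 351 ≈ 440.95 → 441.
Site L 12.437: bracket 10.558–16.885 → index 101–150; slope 49/6.327, offset 1.879.
AQI = 101 + 49/6.327·1.879 ≈ 115.55 ⇒ 116.
AQIs: Site J=310, Site A=89, Site M=448, Site H=441, Site L=116. Site A (89) − Site M (448) = -359.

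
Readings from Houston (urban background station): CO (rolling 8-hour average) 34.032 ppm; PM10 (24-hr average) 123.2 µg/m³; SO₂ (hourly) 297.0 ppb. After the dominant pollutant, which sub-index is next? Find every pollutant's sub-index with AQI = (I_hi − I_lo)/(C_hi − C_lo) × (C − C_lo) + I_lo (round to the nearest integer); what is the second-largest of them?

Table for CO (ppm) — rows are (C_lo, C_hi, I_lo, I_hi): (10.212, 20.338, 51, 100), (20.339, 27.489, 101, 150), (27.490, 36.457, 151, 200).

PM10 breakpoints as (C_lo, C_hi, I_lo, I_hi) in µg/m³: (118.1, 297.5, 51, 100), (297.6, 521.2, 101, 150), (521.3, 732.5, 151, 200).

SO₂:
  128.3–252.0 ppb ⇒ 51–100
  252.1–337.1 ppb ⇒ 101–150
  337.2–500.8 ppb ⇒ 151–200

127

CO: 34.032 lies in 27.490–36.457, so I_lo=151, I_hi=200, C_lo=27.490, C_hi=36.457.
(200−151)/(36.457−27.490) × (34.032−27.490) + 151 = 49/8.967 × 6.542 + 151 ≈ 186.75 → 187.
PM10: 123.2 lies in 118.1–297.5, so I_lo=51, I_hi=100, C_lo=118.1, C_hi=297.5.
(100−51)/(297.5−118.1) × (123.2−118.1) + 51 = 49/179.4 × 5.1 + 51 ≈ 52.39 → 52.
SO₂: 297.0 ∈ [252.1, 337.1] ↔ index [101, 150].
101 + (297.0−252.1)·(150−101)/(337.1−252.1) = 101 + 44.9·49/85.0 ≈ 126.88, so AQI = 127.
Sub-indices: CO→187, PM10→52, SO₂→127. Ranked high→low: 187, 127, 52. Second-highest sub-index = 127.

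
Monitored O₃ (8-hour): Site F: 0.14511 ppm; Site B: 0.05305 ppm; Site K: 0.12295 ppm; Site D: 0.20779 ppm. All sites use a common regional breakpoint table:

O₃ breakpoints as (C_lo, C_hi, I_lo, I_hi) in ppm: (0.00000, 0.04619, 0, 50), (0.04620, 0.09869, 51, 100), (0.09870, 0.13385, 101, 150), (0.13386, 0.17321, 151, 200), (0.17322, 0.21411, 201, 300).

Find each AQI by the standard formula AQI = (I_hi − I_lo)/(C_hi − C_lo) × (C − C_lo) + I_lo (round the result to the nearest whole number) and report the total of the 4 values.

642

Site F: 0.14511 ∈ [0.13386, 0.17321] ↔ index [151, 200].
151 + (0.14511−0.13386)·(200−151)/(0.17321−0.13386) = 151 + 0.01125·49/0.03935 ≈ 165.01, so AQI = 165.
Site B: 0.05305 ∈ [0.04620, 0.09869] ↔ index [51, 100].
51 + (0.05305−0.04620)·(100−51)/(0.09869−0.04620) = 51 + 0.00685·49/0.05249 ≈ 57.39, so AQI = 57.
Site K: 0.12295 lies in 0.09870–0.13385, so I_lo=101, I_hi=150, C_lo=0.09870, C_hi=0.13385.
(150−101)/(0.13385−0.09870) × (0.12295−0.09870) + 101 = 49/0.03515 × 0.02425 + 101 ≈ 134.81 → 135.
Site D: row 0.17322–0.21411 (AQI 201–300). (300−201)·(0.20779−0.17322)/(0.21411−0.17322) + 201 = 99·0.03457/0.04089 + 201 ≈ 284.70 → 285.
AQIs: Site F=165, Site B=57, Site K=135, Site D=285. Sum = 165 + 57 + 135 + 285 = 642.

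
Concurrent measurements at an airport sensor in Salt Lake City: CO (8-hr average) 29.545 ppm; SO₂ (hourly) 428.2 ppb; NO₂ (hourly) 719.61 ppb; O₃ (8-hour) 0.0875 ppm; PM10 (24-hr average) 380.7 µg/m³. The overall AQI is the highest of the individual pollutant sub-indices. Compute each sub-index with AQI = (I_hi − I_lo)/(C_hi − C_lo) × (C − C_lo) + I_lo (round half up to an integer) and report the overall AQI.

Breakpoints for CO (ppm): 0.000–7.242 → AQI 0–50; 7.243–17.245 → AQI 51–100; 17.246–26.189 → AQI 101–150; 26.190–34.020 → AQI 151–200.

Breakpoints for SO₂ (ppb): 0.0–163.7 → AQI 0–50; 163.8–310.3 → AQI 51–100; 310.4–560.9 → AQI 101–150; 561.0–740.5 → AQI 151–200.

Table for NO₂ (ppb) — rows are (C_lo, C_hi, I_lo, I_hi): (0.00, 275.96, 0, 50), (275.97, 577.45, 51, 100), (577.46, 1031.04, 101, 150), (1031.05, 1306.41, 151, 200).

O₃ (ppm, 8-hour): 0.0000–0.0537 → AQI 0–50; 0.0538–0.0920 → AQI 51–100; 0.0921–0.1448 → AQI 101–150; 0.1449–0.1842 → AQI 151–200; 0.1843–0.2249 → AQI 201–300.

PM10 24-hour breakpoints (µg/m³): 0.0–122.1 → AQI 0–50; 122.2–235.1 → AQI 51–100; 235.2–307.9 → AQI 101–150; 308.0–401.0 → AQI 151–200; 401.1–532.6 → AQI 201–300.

CO: 29.545 lies in 26.190–34.020, so I_lo=151, I_hi=200, C_lo=26.190, C_hi=34.020.
(200−151)/(34.020−26.190) × (29.545−26.190) + 151 = 49/7.830 × 3.355 + 151 ≈ 172.00 → 172.
SO₂ 428.2: bracket 310.4–560.9 → index 101–150; slope 49/250.5, offset 117.8.
AQI = 101 + 49/250.5·117.8 ≈ 124.04 ⇒ 124.
NO₂: row 577.46–1031.04 (AQI 101–150). (150−101)·(719.61−577.46)/(1031.04−577.46) + 101 = 49·142.15/453.58 + 101 ≈ 116.36 → 116.
O₃: 0.0875 ∈ [0.0538, 0.0920] ↔ index [51, 100].
51 + (0.0875−0.0538)·(100−51)/(0.0920−0.0538) = 51 + 0.0337·49/0.0382 ≈ 94.23, so AQI = 94.
PM10 380.7: bracket 308.0–401.0 → index 151–200; slope 49/93.0, offset 72.7.
AQI = 151 + 49/93.0·72.7 ≈ 189.30 ⇒ 189.
Sub-indices: CO→172, SO₂→124, NO₂→116, O₃→94, PM10→189. Overall AQI = max = 189; dominant pollutant is PM10.
AQI 189: Unhealthy.

189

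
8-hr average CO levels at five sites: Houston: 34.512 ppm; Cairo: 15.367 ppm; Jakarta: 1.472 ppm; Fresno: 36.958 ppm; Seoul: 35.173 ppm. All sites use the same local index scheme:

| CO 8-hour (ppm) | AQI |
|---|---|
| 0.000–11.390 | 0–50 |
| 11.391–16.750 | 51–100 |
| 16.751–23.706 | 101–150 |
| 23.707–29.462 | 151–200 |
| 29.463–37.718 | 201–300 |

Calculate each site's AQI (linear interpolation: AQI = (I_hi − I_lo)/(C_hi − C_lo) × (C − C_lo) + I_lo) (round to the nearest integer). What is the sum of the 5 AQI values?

915

Houston: 34.512 lies in 29.463–37.718, so I_lo=201, I_hi=300, C_lo=29.463, C_hi=37.718.
(300−201)/(37.718−29.463) × (34.512−29.463) + 201 = 99/8.255 × 5.049 + 201 ≈ 261.55 → 262.
Cairo: 15.367 lies in 11.391–16.750, so I_lo=51, I_hi=100, C_lo=11.391, C_hi=16.750.
(100−51)/(16.750−11.391) × (15.367−11.391) + 51 = 49/5.359 × 3.976 + 51 ≈ 87.35 → 87.
Jakarta: 1.472 lies in 0.000–11.390, so I_lo=0, I_hi=50, C_lo=0.000, C_hi=11.390.
(50−0)/(11.390−0.000) × (1.472−0.000) + 0 = 50/11.390 × 1.472 + 0 ≈ 6.46 → 6.
Fresno: 36.958 lies in 29.463–37.718, so I_lo=201, I_hi=300, C_lo=29.463, C_hi=37.718.
(300−201)/(37.718−29.463) × (36.958−29.463) + 201 = 99/8.255 × 7.495 + 201 ≈ 290.89 → 291.
Seoul: 35.173 lies in 29.463–37.718, so I_lo=201, I_hi=300, C_lo=29.463, C_hi=37.718.
(300−201)/(37.718−29.463) × (35.173−29.463) + 201 = 99/8.255 × 5.710 + 201 ≈ 269.48 → 269.
AQIs: Houston=262, Cairo=87, Jakarta=6, Fresno=291, Seoul=269. Sum = 262 + 87 + 6 + 291 + 269 = 915.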